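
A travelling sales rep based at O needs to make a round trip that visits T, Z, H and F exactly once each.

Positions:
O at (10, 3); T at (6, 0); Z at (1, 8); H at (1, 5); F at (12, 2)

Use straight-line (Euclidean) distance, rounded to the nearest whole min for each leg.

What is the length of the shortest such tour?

28 min — the shortest possible round trip.

O→T→Z→H→F→O: 5+9+3+11+2 = 30
O→T→Z→F→H→O: 5+9+13+11+9 = 47
O→T→H→Z→F→O: 5+7+3+13+2 = 30
O→T→H→F→Z→O: 5+7+11+13+10 = 46
O→T→F→Z→H→O: 5+6+13+3+9 = 36
O→T→F→H→Z→O: 5+6+11+3+10 = 35
O→Z→T→H→F→O: 10+9+7+11+2 = 39
O→Z→T→F→H→O: 10+9+6+11+9 = 45
O→Z→H→T→F→O: 10+3+7+6+2 = 28
O→Z→F→T→H→O: 10+13+6+7+9 = 45
O→H→T→Z→F→O: 9+7+9+13+2 = 40
O→H→Z→T→F→O: 9+3+9+6+2 = 29
The minimum is 28.
One optimal route: O → Z → H → T → F → O (or its reverse).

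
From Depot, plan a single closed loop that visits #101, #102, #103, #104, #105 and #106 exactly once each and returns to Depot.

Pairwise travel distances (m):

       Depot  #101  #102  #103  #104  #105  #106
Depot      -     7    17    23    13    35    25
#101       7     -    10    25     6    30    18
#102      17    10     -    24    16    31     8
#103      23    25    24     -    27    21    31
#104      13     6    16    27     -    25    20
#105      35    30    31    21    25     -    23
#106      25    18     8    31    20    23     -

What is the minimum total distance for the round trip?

Depot→#101→#102→#103→#104→#105→#106→Depot: 7+10+24+27+25+23+25 = 141
Depot→#101→#102→#103→#104→#106→#105→Depot: 7+10+24+27+20+23+35 = 146
Depot→#101→#102→#103→#105→#104→#106→Depot: 7+10+24+21+25+20+25 = 132
Depot→#101→#102→#103→#105→#106→#104→Depot: 7+10+24+21+23+20+13 = 118
Depot→#101→#102→#103→#106→#104→#105→Depot: 7+10+24+31+20+25+35 = 152
Depot→#101→#102→#103→#106→#105→#104→Depot: 7+10+24+31+23+25+13 = 133
Depot→#101→#102→#104→#103→#105→#106→Depot: 7+10+16+27+21+23+25 = 129
Depot→#101→#102→#104→#103→#106→#105→Depot: 7+10+16+27+31+23+35 = 149
… (352 more)
Depot→#101→#104→#102→#106→#105→#103→Depot: 7+6+16+8+23+21+23 = 104  ← best
The minimum is 104.
One optimal route: Depot → #101 → #104 → #102 → #106 → #105 → #103 → Depot (or its reverse).

Minimum total distance: 104 m.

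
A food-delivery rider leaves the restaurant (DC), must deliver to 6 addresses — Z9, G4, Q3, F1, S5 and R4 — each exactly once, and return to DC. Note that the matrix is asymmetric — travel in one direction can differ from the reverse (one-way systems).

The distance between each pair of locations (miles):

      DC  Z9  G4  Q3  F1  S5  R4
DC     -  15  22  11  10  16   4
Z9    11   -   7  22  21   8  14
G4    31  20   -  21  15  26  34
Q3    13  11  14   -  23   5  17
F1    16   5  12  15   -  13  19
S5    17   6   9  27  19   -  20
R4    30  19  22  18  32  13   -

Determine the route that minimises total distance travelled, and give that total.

DC - Z9 - G4 - Q3 - F1 - S5 - R4 - DC: 15+7+21+23+13+20+30 = 129
DC - Z9 - G4 - Q3 - F1 - R4 - S5 - DC: 15+7+21+23+19+13+17 = 115
DC - Z9 - G4 - Q3 - S5 - F1 - R4 - DC: 15+7+21+5+19+19+30 = 116
DC - Z9 - G4 - Q3 - S5 - R4 - F1 - DC: 15+7+21+5+20+32+16 = 116
DC - Z9 - G4 - Q3 - R4 - F1 - S5 - DC: 15+7+21+17+32+13+17 = 122
DC - Z9 - G4 - Q3 - R4 - S5 - F1 - DC: 15+7+21+17+13+19+16 = 108
DC - Z9 - G4 - F1 - Q3 - S5 - R4 - DC: 15+7+15+15+5+20+30 = 107
DC - Z9 - G4 - F1 - Q3 - R4 - S5 - DC: 15+7+15+15+17+13+17 = 99
… (712 more)
DC - R4 - Q3 - S5 - G4 - F1 - Z9 - DC: 4+18+5+9+15+5+11 = 67  ← best
The minimum is 67.
One optimal route: DC → R4 → Q3 → S5 → G4 → F1 → Z9 → DC.

Minimum total distance: 67 miles.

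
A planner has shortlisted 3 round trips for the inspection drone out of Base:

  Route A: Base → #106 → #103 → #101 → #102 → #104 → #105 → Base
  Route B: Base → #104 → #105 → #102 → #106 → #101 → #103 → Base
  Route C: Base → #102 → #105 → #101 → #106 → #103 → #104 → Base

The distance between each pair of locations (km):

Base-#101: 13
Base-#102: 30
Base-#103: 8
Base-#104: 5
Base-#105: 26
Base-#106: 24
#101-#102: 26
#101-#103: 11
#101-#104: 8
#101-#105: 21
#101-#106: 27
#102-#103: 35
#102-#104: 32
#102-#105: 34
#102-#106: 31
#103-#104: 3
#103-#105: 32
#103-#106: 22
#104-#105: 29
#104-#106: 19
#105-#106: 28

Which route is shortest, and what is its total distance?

Shortest is Route C, total 142 km.

Route A: 24 + 22 + 11 + 26 + 32 + 29 + 26 = 170
Route B: 5 + 29 + 34 + 31 + 27 + 11 + 8 = 145
Route C: 30 + 34 + 21 + 27 + 22 + 3 + 5 = 142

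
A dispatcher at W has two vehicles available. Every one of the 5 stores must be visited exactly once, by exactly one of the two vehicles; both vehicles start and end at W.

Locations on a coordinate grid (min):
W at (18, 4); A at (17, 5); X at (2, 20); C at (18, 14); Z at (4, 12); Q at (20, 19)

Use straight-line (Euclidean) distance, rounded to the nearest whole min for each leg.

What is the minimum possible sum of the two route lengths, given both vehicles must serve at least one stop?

59 min — the smallest possible combined total.

Try each way of splitting the stops between the two vehicles (each non-empty) and, for each split, find the best tour for each vehicle:
  {A} + {X, C, Z, Q}: 2 + 57 = 59
  {X} + {A, C, Z, Q}: 46 + 48 = 94
  {A, X} + {C, Z, Q}: 45 + 48 = 93
  {C} + {A, X, Z, Q}: 20 + 57 = 77
  {A, C} + {X, Z, Q}: 20 + 57 = 77
  {X, C} + {A, Z, Q}: 50 + 48 = 98
  … (15 splits in total)
Best: vehicle 1 W → A → W = 2; vehicle 2 W → C → Q → X → Z → W = 57; combined 59.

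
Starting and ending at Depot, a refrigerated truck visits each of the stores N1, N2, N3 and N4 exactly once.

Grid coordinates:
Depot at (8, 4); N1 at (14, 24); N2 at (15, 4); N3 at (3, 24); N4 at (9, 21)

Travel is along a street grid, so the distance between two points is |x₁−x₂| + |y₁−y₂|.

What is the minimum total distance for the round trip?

Shortest round trip = 66.

There are 12 distinct closed tours to check (reversals are equivalent).
Depot→N1→N2→N3→N4→Depot: 26+21+32+9+18 = 106
Depot→N1→N2→N4→N3→Depot: 26+21+23+9+25 = 104
Depot→N1→N3→N2→N4→Depot: 26+11+32+23+18 = 110
Depot→N1→N3→N4→N2→Depot: 26+11+9+23+7 = 76
Depot→N1→N4→N2→N3→Depot: 26+8+23+32+25 = 114
Depot→N1→N4→N3→N2→Depot: 26+8+9+32+7 = 82
Depot→N2→N1→N3→N4→Depot: 7+21+11+9+18 = 66
Depot→N2→N1→N4→N3→Depot: 7+21+8+9+25 = 70
Depot→N2→N3→N1→N4→Depot: 7+32+11+8+18 = 76
Depot→N2→N4→N1→N3→Depot: 7+23+8+11+25 = 74
Depot→N3→N1→N2→N4→Depot: 25+11+21+23+18 = 98
Depot→N3→N2→N1→N4→Depot: 25+32+21+8+18 = 104
The minimum is 66.
One optimal route: Depot → N2 → N1 → N3 → N4 → Depot (or its reverse).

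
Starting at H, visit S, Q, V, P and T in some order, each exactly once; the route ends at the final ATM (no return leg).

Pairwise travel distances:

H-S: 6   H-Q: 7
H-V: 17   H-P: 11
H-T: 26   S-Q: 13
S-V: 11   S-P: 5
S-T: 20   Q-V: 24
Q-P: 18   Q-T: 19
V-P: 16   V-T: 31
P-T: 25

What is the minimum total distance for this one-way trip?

There are 5! = 120 possible orderings.
H → S → Q → V → P → T: 6+13+24+16+25 = 84
H → S → Q → V → T → P: 6+13+24+31+25 = 99
H → S → Q → P → V → T: 6+13+18+16+31 = 84
H → S → Q → P → T → V: 6+13+18+25+31 = 93
H → S → Q → T → V → P: 6+13+19+31+16 = 85
H → S → Q → T → P → V: 6+13+19+25+16 = 79
H → S → V → Q → P → T: 6+11+24+18+25 = 84
H → S → V → Q → T → P: 6+11+24+19+25 = 85
H → S → V → P → Q → T: 6+11+16+18+19 = 70
H → S → V → P → T → Q: 6+11+16+25+19 = 77
H → S → V → T → Q → P: 6+11+31+19+18 = 85
H → S → V → T → P → Q: 6+11+31+25+18 = 91
H → S → P → Q → V → T: 6+5+18+24+31 = 84
H → S → P → Q → T → V: 6+5+18+19+31 = 79
… (106 more)
H → Q → T → S → P → V: 7+19+20+5+16 = 67  ← best
The minimum is 67.
One shortest path: H → Q → T → S → P → V.

Minimum one-way distance = 67.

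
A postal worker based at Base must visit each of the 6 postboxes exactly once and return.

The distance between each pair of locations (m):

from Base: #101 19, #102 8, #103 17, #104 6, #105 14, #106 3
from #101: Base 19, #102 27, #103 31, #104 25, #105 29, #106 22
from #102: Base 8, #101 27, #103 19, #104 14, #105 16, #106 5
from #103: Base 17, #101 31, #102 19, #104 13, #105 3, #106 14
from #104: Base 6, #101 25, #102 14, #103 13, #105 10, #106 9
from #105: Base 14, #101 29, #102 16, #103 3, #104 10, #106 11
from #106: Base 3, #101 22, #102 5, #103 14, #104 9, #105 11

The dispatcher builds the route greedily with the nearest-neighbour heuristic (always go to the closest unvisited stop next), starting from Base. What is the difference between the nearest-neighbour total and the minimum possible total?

From Base: #106=3, #104=6, #102=8, #105=14, #103=17, #101=19 → choose #106 (3).
From #106: #102=5, #104=9, #105=11, #103=14, #101=22 → choose #102 (5).
From #102: #104=14, #105=16, #103=19, #101=27 → choose #104 (14).
From #104: #105=10, #103=13, #101=25 → choose #105 (10).
From #105: #103=3, #101=29 → choose #103 (3).
From #103: #101=31 → choose #101 (31).
NN route Base → #106 → #102 → #104 → #105 → #103 → #101 → Base costs 85.
Optimal: Base → #101 → #102 → #106 → #103 → #105 → #104 → Base costs 84 (by enumerating all 360 distinct tours).
Excess = 85 − 84 = 1.

1 m longer than the optimal tour.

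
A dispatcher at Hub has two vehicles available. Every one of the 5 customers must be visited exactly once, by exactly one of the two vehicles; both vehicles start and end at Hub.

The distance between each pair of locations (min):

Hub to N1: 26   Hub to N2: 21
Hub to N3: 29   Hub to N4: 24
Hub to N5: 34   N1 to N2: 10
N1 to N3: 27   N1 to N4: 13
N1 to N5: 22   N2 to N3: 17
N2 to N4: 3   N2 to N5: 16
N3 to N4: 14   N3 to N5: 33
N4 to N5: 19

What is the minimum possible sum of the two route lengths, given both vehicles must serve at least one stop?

There are 2^4 − 1 = 15 ways to divide the 5 stops into two non-empty groups. For each, the best each vehicle can do is its own shortest tour through its group:
  {N1} + {N2, N3, N4, N5}: 52 + 96 = 148
  {N2} + {N1, N3, N4, N5}: 42 + 110 = 152
  {N1, N2} + {N3, N4, N5}: 57 + 96 = 153
  {N3} + {N1, N2, N4, N5}: 58 + 91 = 149
  {N1, N3} + {N2, N4, N5}: 82 + 77 = 159
  {N2, N3} + {N1, N4, N5}: 67 + 91 = 158
  … (15 splits in total)
Best: vehicle 1 Hub → N1 → Hub = 52; vehicle 2 Hub → N3 → N4 → N2 → N5 → Hub = 96; combined 148.

Minimum combined distance: 148 min.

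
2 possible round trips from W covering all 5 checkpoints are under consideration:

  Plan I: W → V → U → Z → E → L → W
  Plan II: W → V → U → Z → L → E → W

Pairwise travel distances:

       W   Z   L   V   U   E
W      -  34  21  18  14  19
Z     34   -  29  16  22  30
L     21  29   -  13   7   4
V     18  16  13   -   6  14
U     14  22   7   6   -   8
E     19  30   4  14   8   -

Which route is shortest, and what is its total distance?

98 — Plan II is the shortest.

Plan I: 18 + 6 + 22 + 30 + 4 + 21 = 101
Plan II: 18 + 6 + 22 + 29 + 4 + 19 = 98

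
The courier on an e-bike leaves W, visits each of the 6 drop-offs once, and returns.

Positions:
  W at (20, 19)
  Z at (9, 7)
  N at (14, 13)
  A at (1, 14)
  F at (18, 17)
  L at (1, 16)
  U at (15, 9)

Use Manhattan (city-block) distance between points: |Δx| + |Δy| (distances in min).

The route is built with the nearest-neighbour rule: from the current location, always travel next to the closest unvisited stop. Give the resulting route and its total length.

Nearest-neighbour total = 64 min; route W → F → N → U → Z → A → L → W.

W → [F:4 / N:12 / U:15 / L:22 / Z:23 / A:24] → F (4)
F → [N:8 / U:11 / L:18 / Z:19 / A:20] → N (8)
N → [U:5 / Z:11 / A:14 / L:16] → U (5)
U → [Z:8 / A:19 / L:21] → Z (8)
Z → [A:15 / L:17] → A (15)
A → [L:2] → L (2)
Return L→W: 22.
Total = 4 + 8 + 5 + 8 + 15 + 2 + 22 = 64.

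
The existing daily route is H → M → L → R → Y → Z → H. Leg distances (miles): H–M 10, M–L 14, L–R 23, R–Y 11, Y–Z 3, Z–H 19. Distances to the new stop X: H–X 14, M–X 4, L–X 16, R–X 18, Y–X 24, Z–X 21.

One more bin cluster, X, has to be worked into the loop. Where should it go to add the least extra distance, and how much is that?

Insertion cost between consecutive stops i–j is d(i,X) + d(X,j) − d(i,j):
  between H and M: 14 + 4 − 10 = 8
  between M and L: 4 + 16 − 14 = 6
  between L and R: 16 + 18 − 23 = 11
  between R and Y: 18 + 24 − 11 = 31
  between Y and Z: 24 + 21 − 3 = 42
  between Z and H: 21 + 14 − 19 = 16
Cheapest insertion is between M and L, adding 6.
New total = 80 + 6 = 86.

Adding 6 miles by placing X on the M–L leg.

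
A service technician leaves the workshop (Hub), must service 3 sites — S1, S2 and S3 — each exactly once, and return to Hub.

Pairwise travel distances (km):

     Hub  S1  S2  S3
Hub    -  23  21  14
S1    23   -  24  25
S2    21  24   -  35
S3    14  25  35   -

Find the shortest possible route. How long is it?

With 3 stops there are 3!/2 = 3 distinct round trips (a route and its reverse cost the same).
Hub-S1-S2-S3-Hub: 23+24+35+14 = 96
Hub-S1-S3-S2-Hub: 23+25+35+21 = 104
Hub-S2-S1-S3-Hub: 21+24+25+14 = 84
The minimum is 84.
One optimal route: Hub → S2 → S1 → S3 → Hub (or its reverse).

Shortest round trip = 84 km.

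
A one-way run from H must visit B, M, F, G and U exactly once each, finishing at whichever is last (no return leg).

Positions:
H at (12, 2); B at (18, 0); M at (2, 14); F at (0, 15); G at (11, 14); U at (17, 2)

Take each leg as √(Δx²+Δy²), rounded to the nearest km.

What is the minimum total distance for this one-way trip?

There are 5! = 120 possible orderings.
H → B → M → F → G → U: 6+21+2+11+13 = 53
H → B → M → F → U → G: 6+21+2+21+13 = 63
H → B → M → G → F → U: 6+21+9+11+21 = 68
H → B → M → G → U → F: 6+21+9+13+21 = 70
H → B → M → U → F → G: 6+21+19+21+11 = 78
H → B → M → U → G → F: 6+21+19+13+11 = 70
H → B → F → M → G → U: 6+23+2+9+13 = 53
H → B → F → M → U → G: 6+23+2+19+13 = 63
H → B → F → G → M → U: 6+23+11+9+19 = 68
H → B → F → G → U → M: 6+23+11+13+19 = 72
H → B → F → U → M → G: 6+23+21+19+9 = 78
H → B → F → U → G → M: 6+23+21+13+9 = 72
H → B → G → M → F → U: 6+16+9+2+21 = 54
H → B → G → M → U → F: 6+16+9+19+21 = 71
… (106 more)
H → B → U → G → M → F: 6+2+13+9+2 = 32  ← best
The minimum is 32.
One shortest path: H → B → U → G → M → F.

Shortest open route: 32 km.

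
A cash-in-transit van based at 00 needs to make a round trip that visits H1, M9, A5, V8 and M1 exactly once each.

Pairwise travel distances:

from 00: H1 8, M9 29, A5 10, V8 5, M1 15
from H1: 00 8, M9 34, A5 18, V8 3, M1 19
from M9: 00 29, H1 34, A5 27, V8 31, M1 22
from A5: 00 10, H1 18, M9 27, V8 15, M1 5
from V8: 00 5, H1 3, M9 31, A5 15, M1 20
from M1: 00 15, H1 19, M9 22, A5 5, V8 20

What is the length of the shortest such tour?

Minimum total distance: 79.

00 → H1 → M9 → A5 → V8 → M1 → 00: 8+34+27+15+20+15 = 119
00 → H1 → M9 → A5 → M1 → V8 → 00: 8+34+27+5+20+5 = 99
00 → H1 → M9 → V8 → A5 → M1 → 00: 8+34+31+15+5+15 = 108
00 → H1 → M9 → V8 → M1 → A5 → 00: 8+34+31+20+5+10 = 108
00 → H1 → M9 → M1 → A5 → V8 → 00: 8+34+22+5+15+5 = 89
00 → H1 → M9 → M1 → V8 → A5 → 00: 8+34+22+20+15+10 = 109
00 → H1 → A5 → M9 → V8 → M1 → 00: 8+18+27+31+20+15 = 119
00 → H1 → A5 → M9 → M1 → V8 → 00: 8+18+27+22+20+5 = 100
00 → H1 → A5 → V8 → M9 → M1 → 00: 8+18+15+31+22+15 = 109
00 → H1 → A5 → V8 → M1 → M9 → 00: 8+18+15+20+22+29 = 112
00 → H1 → A5 → M1 → M9 → V8 → 00: 8+18+5+22+31+5 = 89
00 → H1 → A5 → M1 → V8 → M9 → 00: 8+18+5+20+31+29 = 111
00 → H1 → V8 → M9 → A5 → M1 → 00: 8+3+31+27+5+15 = 89
00 → H1 → V8 → M9 → M1 → A5 → 00: 8+3+31+22+5+10 = 79
… (46 more)
The minimum is 79.
One optimal route: 00 → H1 → V8 → M9 → M1 → A5 → 00 (or its reverse).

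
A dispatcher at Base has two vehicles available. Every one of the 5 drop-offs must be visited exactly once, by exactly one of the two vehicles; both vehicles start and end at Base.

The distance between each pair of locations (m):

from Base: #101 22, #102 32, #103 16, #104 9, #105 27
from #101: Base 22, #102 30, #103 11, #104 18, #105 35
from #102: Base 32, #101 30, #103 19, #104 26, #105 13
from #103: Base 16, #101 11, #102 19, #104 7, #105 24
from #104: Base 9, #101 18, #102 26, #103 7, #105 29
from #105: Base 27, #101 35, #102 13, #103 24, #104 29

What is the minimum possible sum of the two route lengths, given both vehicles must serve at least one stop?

110 m — the smallest possible combined total.

Try each way of splitting the stops between the two vehicles (each non-empty) and, for each split, find the best tour for each vehicle:
  {#101} + {#102, #103, #104, #105}: 44 + 75 = 119
  {#102} + {#101, #103, #104, #105}: 64 + 89 = 153
  {#101, #102} + {#103, #104, #105}: 84 + 67 = 151
  {#103} + {#101, #102, #104, #105}: 32 + 97 = 129
  {#101, #103} + {#102, #104, #105}: 49 + 75 = 124
  {#102, #103} + {#101, #104, #105}: 67 + 89 = 156
  … (15 splits in total)
  {#104} + {#101, #102, #103, #105}: 18 + 92 = 110  ← best
Best: vehicle 1 Base → #104 → Base = 18; vehicle 2 Base → #101 → #103 → #102 → #105 → Base = 92; combined 110.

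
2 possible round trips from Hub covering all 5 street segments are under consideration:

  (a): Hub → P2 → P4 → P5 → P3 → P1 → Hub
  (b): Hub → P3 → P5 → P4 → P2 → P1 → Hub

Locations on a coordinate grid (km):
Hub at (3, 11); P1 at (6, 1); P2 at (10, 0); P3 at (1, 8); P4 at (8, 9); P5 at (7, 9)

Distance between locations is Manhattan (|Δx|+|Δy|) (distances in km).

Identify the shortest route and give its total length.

(a): 18 + 11 + 1 + 7 + 12 + 13 = 62
(b): 5 + 7 + 1 + 11 + 5 + 13 = 42

Shortest is (b), total 42 km.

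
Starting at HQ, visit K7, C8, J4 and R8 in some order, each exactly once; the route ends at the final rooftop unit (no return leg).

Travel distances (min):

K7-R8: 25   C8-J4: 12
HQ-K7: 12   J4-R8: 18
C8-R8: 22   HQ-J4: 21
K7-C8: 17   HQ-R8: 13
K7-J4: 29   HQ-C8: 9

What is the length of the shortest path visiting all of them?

59 min — the minimum one-way total.

There are 4! = 24 possible orderings.
HQ - K7 - C8 - J4 - R8: 12+17+12+18 = 59
HQ - K7 - C8 - R8 - J4: 12+17+22+18 = 69
HQ - K7 - J4 - C8 - R8: 12+29+12+22 = 75
HQ - K7 - J4 - R8 - C8: 12+29+18+22 = 81
HQ - K7 - R8 - C8 - J4: 12+25+22+12 = 71
HQ - K7 - R8 - J4 - C8: 12+25+18+12 = 67
HQ - C8 - K7 - J4 - R8: 9+17+29+18 = 73
HQ - C8 - K7 - R8 - J4: 9+17+25+18 = 69
HQ - C8 - J4 - K7 - R8: 9+12+29+25 = 75
HQ - C8 - J4 - R8 - K7: 9+12+18+25 = 64
HQ - C8 - R8 - K7 - J4: 9+22+25+29 = 85
HQ - C8 - R8 - J4 - K7: 9+22+18+29 = 78
HQ - J4 - K7 - C8 - R8: 21+29+17+22 = 89
HQ - J4 - K7 - R8 - C8: 21+29+25+22 = 97
… (10 more)
The minimum is 59.
One shortest path: HQ → K7 → C8 → J4 → R8.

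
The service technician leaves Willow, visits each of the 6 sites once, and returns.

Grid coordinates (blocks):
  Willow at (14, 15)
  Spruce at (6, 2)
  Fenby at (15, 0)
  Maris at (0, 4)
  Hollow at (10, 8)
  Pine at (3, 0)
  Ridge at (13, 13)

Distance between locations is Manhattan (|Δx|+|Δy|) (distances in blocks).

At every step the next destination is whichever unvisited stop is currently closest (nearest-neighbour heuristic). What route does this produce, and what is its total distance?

From Willow: distances to unvisited — Ridge=3, Hollow=11, Fenby=16, Spruce=21, Maris=25, Pine=26. Nearest is Ridge (3).
From Ridge: distances to unvisited — Hollow=8, Fenby=15, Spruce=18, Maris=22, Pine=23. Nearest is Hollow (8).
From Hollow: distances to unvisited — Spruce=10, Fenby=13, Maris=14, Pine=15. Nearest is Spruce (10).
From Spruce: distances to unvisited — Pine=5, Maris=8, Fenby=11. Nearest is Pine (5).
From Pine: distances to unvisited — Maris=7, Fenby=12. Nearest is Maris (7).
From Maris: distances to unvisited — Fenby=19. Nearest is Fenby (19).
Return Fenby→Willow: 16.
Total = 3 + 8 + 10 + 5 + 7 + 19 + 16 = 68.

Nearest-neighbour total = 68 blocks; route Willow → Ridge → Hollow → Spruce → Pine → Maris → Fenby → Willow.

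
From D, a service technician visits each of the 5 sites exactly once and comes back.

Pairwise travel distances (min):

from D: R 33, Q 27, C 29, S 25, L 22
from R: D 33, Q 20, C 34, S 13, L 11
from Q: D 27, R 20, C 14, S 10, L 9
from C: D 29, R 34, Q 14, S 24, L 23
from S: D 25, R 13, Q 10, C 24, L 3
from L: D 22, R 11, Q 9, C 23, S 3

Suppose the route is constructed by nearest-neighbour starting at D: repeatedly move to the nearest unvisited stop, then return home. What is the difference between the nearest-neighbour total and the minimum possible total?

From D: L=22, S=25, Q=27, C=29, R=33 → choose L (22).
From L: S=3, Q=9, R=11, C=23 → choose S (3).
From S: Q=10, R=13, C=24 → choose Q (10).
From Q: C=14, R=20 → choose C (14).
From C: R=34 → choose R (34).
NN route D → L → S → Q → C → R → D costs 116.
Optimal: D → C → Q → S → R → L → D costs 99 (by enumerating all 60 distinct tours).
Excess = 116 − 99 = 17.

The nearest-neighbour route is 17 min longer than optimal.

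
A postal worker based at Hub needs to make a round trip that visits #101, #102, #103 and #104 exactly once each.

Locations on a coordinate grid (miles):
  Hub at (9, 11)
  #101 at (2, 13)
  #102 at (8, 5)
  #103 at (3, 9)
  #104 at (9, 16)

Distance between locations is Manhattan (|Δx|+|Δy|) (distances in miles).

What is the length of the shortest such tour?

Minimum total distance: 36 miles.

Hub - #101 - #102 - #103 - #104 - Hub: 9+14+9+13+5 = 50
Hub - #101 - #102 - #104 - #103 - Hub: 9+14+12+13+8 = 56
Hub - #101 - #103 - #102 - #104 - Hub: 9+5+9+12+5 = 40
Hub - #101 - #103 - #104 - #102 - Hub: 9+5+13+12+7 = 46
Hub - #101 - #104 - #102 - #103 - Hub: 9+10+12+9+8 = 48
Hub - #101 - #104 - #103 - #102 - Hub: 9+10+13+9+7 = 48
Hub - #102 - #101 - #103 - #104 - Hub: 7+14+5+13+5 = 44
Hub - #102 - #101 - #104 - #103 - Hub: 7+14+10+13+8 = 52
Hub - #102 - #103 - #101 - #104 - Hub: 7+9+5+10+5 = 36
Hub - #102 - #104 - #101 - #103 - Hub: 7+12+10+5+8 = 42
Hub - #103 - #101 - #102 - #104 - Hub: 8+5+14+12+5 = 44
Hub - #103 - #102 - #101 - #104 - Hub: 8+9+14+10+5 = 46
The minimum is 36.
One optimal route: Hub → #102 → #103 → #101 → #104 → Hub (or its reverse).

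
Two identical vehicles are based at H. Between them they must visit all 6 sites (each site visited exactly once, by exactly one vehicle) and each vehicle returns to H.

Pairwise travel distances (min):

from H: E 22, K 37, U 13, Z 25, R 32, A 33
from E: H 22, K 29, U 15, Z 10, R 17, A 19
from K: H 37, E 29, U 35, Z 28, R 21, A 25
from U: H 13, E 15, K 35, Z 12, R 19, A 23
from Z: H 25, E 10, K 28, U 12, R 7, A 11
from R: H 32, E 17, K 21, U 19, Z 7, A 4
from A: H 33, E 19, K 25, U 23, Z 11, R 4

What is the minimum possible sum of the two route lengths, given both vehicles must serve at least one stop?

Try each way of splitting the stops between the two vehicles (each non-empty) and, for each split, find the best tour for each vehicle:
  {E} + {K, U, Z, R, A}: 44 + 98 = 142
  {K} + {E, U, Z, R, A}: 74 + 77 = 151
  {E, K} + {U, Z, R, A}: 88 + 69 = 157
  {U} + {E, K, Z, R, A}: 26 + 105 = 131
  {E, U} + {K, Z, R, A}: 50 + 98 = 148
  {K, U} + {E, Z, R, A}: 85 + 76 = 161
  … (31 splits in total)
Best: vehicle 1 H → U → H = 26; vehicle 2 H → E → Z → R → A → K → H = 105; combined 131.

Minimum combined distance: 131 min.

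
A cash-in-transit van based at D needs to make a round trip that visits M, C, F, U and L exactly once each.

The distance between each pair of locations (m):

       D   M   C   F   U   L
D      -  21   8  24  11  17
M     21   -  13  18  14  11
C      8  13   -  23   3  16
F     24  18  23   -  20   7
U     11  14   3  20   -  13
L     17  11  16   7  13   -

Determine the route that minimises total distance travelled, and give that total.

Shortest round trip = 67 m.

D→M→C→F→U→L→D: 21+13+23+20+13+17 = 107
D→M→C→F→L→U→D: 21+13+23+7+13+11 = 88
D→M→C→U→F→L→D: 21+13+3+20+7+17 = 81
D→M→C→U→L→F→D: 21+13+3+13+7+24 = 81
D→M→C→L→F→U→D: 21+13+16+7+20+11 = 88
D→M→C→L→U→F→D: 21+13+16+13+20+24 = 107
D→M→F→C→U→L→D: 21+18+23+3+13+17 = 95
D→M→F→C→L→U→D: 21+18+23+16+13+11 = 102
D→M→F→U→C→L→D: 21+18+20+3+16+17 = 95
D→M→F→U→L→C→D: 21+18+20+13+16+8 = 96
D→M→F→L→C→U→D: 21+18+7+16+3+11 = 76
D→M→F→L→U→C→D: 21+18+7+13+3+8 = 70
D→M→U→C→F→L→D: 21+14+3+23+7+17 = 85
D→M→U→C→L→F→D: 21+14+3+16+7+24 = 85
… (46 more)
D→C→U→M→F→L→D: 8+3+14+18+7+17 = 67  ← best
The minimum is 67.
One optimal route: D → C → U → M → F → L → D (or its reverse).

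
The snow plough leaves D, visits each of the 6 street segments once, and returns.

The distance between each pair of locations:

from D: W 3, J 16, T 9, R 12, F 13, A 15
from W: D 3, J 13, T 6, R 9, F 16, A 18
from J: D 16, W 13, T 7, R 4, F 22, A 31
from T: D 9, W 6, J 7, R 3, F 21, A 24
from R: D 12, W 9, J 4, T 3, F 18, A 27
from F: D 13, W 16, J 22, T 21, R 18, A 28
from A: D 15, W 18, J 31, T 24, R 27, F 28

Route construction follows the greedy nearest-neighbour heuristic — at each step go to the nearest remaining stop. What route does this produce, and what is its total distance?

81 along D → W → T → R → J → F → A → D.

D → [W:3 / T:9 / R:12 / F:13 / A:15 / J:16] → W (3)
W → [T:6 / R:9 / J:13 / F:16 / A:18] → T (6)
T → [R:3 / J:7 / F:21 / A:24] → R (3)
R → [J:4 / F:18 / A:27] → J (4)
J → [F:22 / A:31] → F (22)
F → [A:28] → A (28)
Return A→D: 15.
Total = 3 + 6 + 3 + 4 + 22 + 28 + 15 = 81.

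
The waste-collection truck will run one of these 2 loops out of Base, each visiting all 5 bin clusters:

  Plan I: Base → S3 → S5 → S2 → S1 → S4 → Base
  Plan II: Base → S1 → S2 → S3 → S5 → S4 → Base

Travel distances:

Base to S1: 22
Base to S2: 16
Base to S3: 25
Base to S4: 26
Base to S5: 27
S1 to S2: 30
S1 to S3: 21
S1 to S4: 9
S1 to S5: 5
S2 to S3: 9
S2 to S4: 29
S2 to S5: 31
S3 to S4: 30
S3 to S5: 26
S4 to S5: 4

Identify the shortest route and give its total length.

117 — Plan II is the shortest.

Plan I: 25 + 26 + 31 + 30 + 9 + 26 = 147
Plan II: 22 + 30 + 9 + 26 + 4 + 26 = 117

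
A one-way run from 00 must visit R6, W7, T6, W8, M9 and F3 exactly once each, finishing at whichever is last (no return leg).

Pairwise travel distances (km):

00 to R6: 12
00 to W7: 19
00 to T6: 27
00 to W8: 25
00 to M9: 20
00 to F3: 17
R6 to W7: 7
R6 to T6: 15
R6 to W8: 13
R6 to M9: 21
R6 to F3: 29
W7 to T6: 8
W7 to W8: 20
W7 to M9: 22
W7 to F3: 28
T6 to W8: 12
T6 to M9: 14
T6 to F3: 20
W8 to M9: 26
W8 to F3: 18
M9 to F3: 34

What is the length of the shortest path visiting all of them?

77 km — the minimum one-way total.

There are 6! = 720 possible orderings.
00→R6→W7→T6→W8→M9→F3: 12+7+8+12+26+34 = 99
00→R6→W7→T6→W8→F3→M9: 12+7+8+12+18+34 = 91
00→R6→W7→T6→M9→W8→F3: 12+7+8+14+26+18 = 85
00→R6→W7→T6→M9→F3→W8: 12+7+8+14+34+18 = 93
00→R6→W7→T6→F3→W8→M9: 12+7+8+20+18+26 = 91
00→R6→W7→T6→F3→M9→W8: 12+7+8+20+34+26 = 107
00→R6→W7→W8→T6→M9→F3: 12+7+20+12+14+34 = 99
00→R6→W7→W8→T6→F3→M9: 12+7+20+12+20+34 = 105
… (712 more)
00→F3→W8→R6→W7→T6→M9: 17+18+13+7+8+14 = 77  ← best
The minimum is 77.
One shortest path: 00 → F3 → W8 → R6 → W7 → T6 → M9.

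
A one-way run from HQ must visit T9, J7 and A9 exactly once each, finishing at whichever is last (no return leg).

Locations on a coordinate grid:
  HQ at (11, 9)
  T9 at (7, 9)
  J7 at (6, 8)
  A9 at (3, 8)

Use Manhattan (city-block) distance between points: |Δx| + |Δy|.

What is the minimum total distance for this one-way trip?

There are 3! = 6 possible orderings.
HQ - T9 - J7 - A9: 4+2+3 = 9
HQ - T9 - A9 - J7: 4+5+3 = 12
HQ - J7 - T9 - A9: 6+2+5 = 13
HQ - J7 - A9 - T9: 6+3+5 = 14
HQ - A9 - T9 - J7: 9+5+2 = 16
HQ - A9 - J7 - T9: 9+3+2 = 14
The minimum is 9.
One shortest path: HQ → T9 → J7 → A9.

Shortest open route: 9.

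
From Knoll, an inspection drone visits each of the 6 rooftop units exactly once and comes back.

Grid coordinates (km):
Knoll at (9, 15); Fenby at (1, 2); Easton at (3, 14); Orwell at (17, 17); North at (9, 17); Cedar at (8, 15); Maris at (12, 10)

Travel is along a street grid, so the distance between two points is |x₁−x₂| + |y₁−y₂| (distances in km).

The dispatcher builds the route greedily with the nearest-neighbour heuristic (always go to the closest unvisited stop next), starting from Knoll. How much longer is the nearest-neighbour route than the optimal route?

Knoll: Cedar=1, North=2, Easton=7, Maris=8, Orwell=10, Fenby=21 ⇒ Cedar
Cedar: North=3, Easton=6, Maris=9, Orwell=11, Fenby=20 ⇒ North
North: Orwell=8, Easton=9, Maris=10, Fenby=23 ⇒ Orwell
Orwell: Maris=12, Easton=17, Fenby=31 ⇒ Maris
Maris: Easton=13, Fenby=19 ⇒ Easton
Easton: Fenby=14 ⇒ Fenby
NN route Knoll → Cedar → North → Orwell → Maris → Easton → Fenby → Knoll costs 72.
Optimal: Knoll → North → Orwell → Maris → Fenby → Easton → Cedar → Knoll costs 62 (by enumerating all 360 distinct tours).
Excess = 72 − 62 = 10.

Excess over optimum: 10 km.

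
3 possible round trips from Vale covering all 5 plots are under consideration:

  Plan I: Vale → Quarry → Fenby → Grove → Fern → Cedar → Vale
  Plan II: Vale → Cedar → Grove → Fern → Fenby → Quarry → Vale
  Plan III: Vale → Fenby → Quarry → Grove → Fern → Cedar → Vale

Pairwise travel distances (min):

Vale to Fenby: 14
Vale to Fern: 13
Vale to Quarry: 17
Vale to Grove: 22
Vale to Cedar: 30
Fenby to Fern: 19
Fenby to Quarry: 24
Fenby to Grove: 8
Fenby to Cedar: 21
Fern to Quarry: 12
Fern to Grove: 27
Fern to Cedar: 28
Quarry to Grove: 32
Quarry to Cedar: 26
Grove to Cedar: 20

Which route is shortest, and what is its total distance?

134 min — Plan I is the shortest.

Plan I: 17 + 24 + 8 + 27 + 28 + 30 = 134
Plan II: 30 + 20 + 27 + 19 + 24 + 17 = 137
Plan III: 14 + 24 + 32 + 27 + 28 + 30 = 155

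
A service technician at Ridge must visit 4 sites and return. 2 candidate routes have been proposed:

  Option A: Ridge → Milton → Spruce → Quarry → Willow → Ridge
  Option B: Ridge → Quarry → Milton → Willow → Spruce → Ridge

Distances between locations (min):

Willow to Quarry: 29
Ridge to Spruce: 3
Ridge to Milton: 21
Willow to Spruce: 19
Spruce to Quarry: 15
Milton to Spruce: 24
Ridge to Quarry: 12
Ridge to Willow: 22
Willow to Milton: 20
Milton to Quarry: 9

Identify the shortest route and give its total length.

Shortest is Option B, total 63 min.

Option A: 21 + 24 + 15 + 29 + 22 = 111
Option B: 12 + 9 + 20 + 19 + 3 = 63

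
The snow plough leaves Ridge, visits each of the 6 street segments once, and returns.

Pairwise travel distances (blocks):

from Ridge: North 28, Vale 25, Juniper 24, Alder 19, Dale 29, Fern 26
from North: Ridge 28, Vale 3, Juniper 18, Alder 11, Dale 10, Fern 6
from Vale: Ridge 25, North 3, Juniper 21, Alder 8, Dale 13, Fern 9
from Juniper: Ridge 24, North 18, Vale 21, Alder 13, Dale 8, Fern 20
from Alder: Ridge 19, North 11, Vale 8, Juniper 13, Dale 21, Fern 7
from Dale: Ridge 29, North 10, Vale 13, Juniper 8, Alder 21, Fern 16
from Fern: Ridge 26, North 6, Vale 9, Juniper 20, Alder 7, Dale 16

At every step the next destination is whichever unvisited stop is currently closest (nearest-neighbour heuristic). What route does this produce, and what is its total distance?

Ridge → [Alder:19 / Juniper:24 / Vale:25 / Fern:26 / North:28 / Dale:29] → Alder (19)
Alder → [Fern:7 / Vale:8 / North:11 / Juniper:13 / Dale:21] → Fern (7)
Fern → [North:6 / Vale:9 / Dale:16 / Juniper:20] → North (6)
North → [Vale:3 / Dale:10 / Juniper:18] → Vale (3)
Vale → [Dale:13 / Juniper:21] → Dale (13)
Dale → [Juniper:8] → Juniper (8)
Return Juniper→Ridge: 24.
Total = 19 + 7 + 6 + 3 + 13 + 8 + 24 = 80.

Total distance 80 blocks via the nearest-neighbour route Ridge → Alder → Fern → North → Vale → Dale → Juniper → Ridge.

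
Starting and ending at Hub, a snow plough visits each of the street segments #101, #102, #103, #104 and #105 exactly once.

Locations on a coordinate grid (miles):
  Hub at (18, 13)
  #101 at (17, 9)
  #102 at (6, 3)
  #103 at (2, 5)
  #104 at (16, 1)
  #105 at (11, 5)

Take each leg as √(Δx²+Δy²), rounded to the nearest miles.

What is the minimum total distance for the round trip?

45 miles — the shortest possible round trip.

With 5 stops there are 5!/2 = 60 distinct round trips (a route and its reverse cost the same).
Hub → #101 → #102 → #103 → #104 → #105 → Hub: 4+13+4+15+6+11 = 53
Hub → #101 → #102 → #103 → #105 → #104 → Hub: 4+13+4+9+6+12 = 48
Hub → #101 → #102 → #104 → #103 → #105 → Hub: 4+13+10+15+9+11 = 62
Hub → #101 → #102 → #104 → #105 → #103 → Hub: 4+13+10+6+9+18 = 60
Hub → #101 → #102 → #105 → #103 → #104 → Hub: 4+13+5+9+15+12 = 58
Hub → #101 → #102 → #105 → #104 → #103 → Hub: 4+13+5+6+15+18 = 61
Hub → #101 → #103 → #102 → #104 → #105 → Hub: 4+16+4+10+6+11 = 51
Hub → #101 → #103 → #102 → #105 → #104 → Hub: 4+16+4+5+6+12 = 47
Hub → #101 → #103 → #104 → #102 → #105 → Hub: 4+16+15+10+5+11 = 61
Hub → #101 → #103 → #104 → #105 → #102 → Hub: 4+16+15+6+5+16 = 62
Hub → #101 → #103 → #105 → #102 → #104 → Hub: 4+16+9+5+10+12 = 56
Hub → #101 → #103 → #105 → #104 → #102 → Hub: 4+16+9+6+10+16 = 61
Hub → #101 → #104 → #102 → #103 → #105 → Hub: 4+8+10+4+9+11 = 46
Hub → #101 → #104 → #102 → #105 → #103 → Hub: 4+8+10+5+9+18 = 54
… (46 more)
Hub → #101 → #104 → #105 → #102 → #103 → Hub: 4+8+6+5+4+18 = 45  ← best
The minimum is 45.
One optimal route: Hub → #101 → #104 → #105 → #102 → #103 → Hub (or its reverse).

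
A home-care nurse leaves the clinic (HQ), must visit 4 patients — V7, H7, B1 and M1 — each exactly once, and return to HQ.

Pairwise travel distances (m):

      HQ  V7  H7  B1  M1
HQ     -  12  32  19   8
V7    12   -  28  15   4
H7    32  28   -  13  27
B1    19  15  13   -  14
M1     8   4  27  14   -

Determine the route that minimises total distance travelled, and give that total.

72 m — the shortest possible round trip.

With 4 stops there are 4!/2 = 12 distinct round trips (a route and its reverse cost the same).
HQ - V7 - H7 - B1 - M1 - HQ: 12+28+13+14+8 = 75
HQ - V7 - H7 - M1 - B1 - HQ: 12+28+27+14+19 = 100
HQ - V7 - B1 - H7 - M1 - HQ: 12+15+13+27+8 = 75
HQ - V7 - B1 - M1 - H7 - HQ: 12+15+14+27+32 = 100
HQ - V7 - M1 - H7 - B1 - HQ: 12+4+27+13+19 = 75
HQ - V7 - M1 - B1 - H7 - HQ: 12+4+14+13+32 = 75
HQ - H7 - V7 - B1 - M1 - HQ: 32+28+15+14+8 = 97
HQ - H7 - V7 - M1 - B1 - HQ: 32+28+4+14+19 = 97
HQ - H7 - B1 - V7 - M1 - HQ: 32+13+15+4+8 = 72
HQ - H7 - M1 - V7 - B1 - HQ: 32+27+4+15+19 = 97
HQ - B1 - V7 - H7 - M1 - HQ: 19+15+28+27+8 = 97
HQ - B1 - H7 - V7 - M1 - HQ: 19+13+28+4+8 = 72
The minimum is 72.
One optimal route: HQ → H7 → B1 → V7 → M1 → HQ (or its reverse).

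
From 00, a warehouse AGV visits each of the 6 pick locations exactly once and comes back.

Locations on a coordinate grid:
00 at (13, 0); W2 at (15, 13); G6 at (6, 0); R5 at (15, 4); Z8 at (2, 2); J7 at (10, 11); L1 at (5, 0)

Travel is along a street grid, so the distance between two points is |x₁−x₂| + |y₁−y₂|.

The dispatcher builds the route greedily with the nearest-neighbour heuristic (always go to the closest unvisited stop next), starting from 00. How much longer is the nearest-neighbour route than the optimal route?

The nearest-neighbour route is 4 longer than optimal.

00: R5=6, G6=7, L1=8, Z8=13, J7=14, W2=15 ⇒ R5
R5: W2=9, J7=12, G6=13, L1=14, Z8=15 ⇒ W2
W2: J7=7, G6=22, L1=23, Z8=24 ⇒ J7
J7: G6=15, L1=16, Z8=17 ⇒ G6
G6: L1=1, Z8=6 ⇒ L1
L1: Z8=5 ⇒ Z8
NN route 00 → R5 → W2 → J7 → G6 → L1 → Z8 → 00 costs 56.
Optimal: 00 → G6 → L1 → Z8 → J7 → W2 → R5 → 00 costs 52 (by enumerating all 360 distinct tours).
Excess = 56 − 52 = 4.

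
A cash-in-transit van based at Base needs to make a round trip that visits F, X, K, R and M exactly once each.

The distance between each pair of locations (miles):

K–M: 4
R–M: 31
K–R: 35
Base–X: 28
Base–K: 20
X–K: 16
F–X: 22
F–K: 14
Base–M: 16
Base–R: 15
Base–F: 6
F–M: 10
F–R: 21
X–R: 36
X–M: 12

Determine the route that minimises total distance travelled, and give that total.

Base→F→X→K→R→M→Base: 6+22+16+35+31+16 = 126
Base→F→X→K→M→R→Base: 6+22+16+4+31+15 = 94
Base→F→X→R→K→M→Base: 6+22+36+35+4+16 = 119
Base→F→X→R→M→K→Base: 6+22+36+31+4+20 = 119
Base→F→X→M→K→R→Base: 6+22+12+4+35+15 = 94
Base→F→X→M→R→K→Base: 6+22+12+31+35+20 = 126
Base→F→K→X→R→M→Base: 6+14+16+36+31+16 = 119
Base→F→K→X→M→R→Base: 6+14+16+12+31+15 = 94
Base→F→K→R→X→M→Base: 6+14+35+36+12+16 = 119
Base→F→K→R→M→X→Base: 6+14+35+31+12+28 = 126
Base→F→K→M→X→R→Base: 6+14+4+12+36+15 = 87
Base→F→K→M→R→X→Base: 6+14+4+31+36+28 = 119
Base→F→R→X→K→M→Base: 6+21+36+16+4+16 = 99
Base→F→R→X→M→K→Base: 6+21+36+12+4+20 = 99
… (46 more)
The minimum is 87.
One optimal route: Base → F → K → M → X → R → Base (or its reverse).

87 miles — the shortest possible round trip.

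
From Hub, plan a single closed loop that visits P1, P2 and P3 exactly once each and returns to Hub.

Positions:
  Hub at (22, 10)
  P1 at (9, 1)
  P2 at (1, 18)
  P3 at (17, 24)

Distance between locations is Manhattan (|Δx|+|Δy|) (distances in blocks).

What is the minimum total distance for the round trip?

Minimum total distance: 88 blocks.

With 3 stops there are 3!/2 = 3 distinct round trips (a route and its reverse cost the same).
Hub→P1→P2→P3→Hub: 22+25+22+19 = 88
Hub→P1→P3→P2→Hub: 22+31+22+29 = 104
Hub→P2→P1→P3→Hub: 29+25+31+19 = 104
The minimum is 88.
One optimal route: Hub → P1 → P2 → P3 → Hub (or its reverse).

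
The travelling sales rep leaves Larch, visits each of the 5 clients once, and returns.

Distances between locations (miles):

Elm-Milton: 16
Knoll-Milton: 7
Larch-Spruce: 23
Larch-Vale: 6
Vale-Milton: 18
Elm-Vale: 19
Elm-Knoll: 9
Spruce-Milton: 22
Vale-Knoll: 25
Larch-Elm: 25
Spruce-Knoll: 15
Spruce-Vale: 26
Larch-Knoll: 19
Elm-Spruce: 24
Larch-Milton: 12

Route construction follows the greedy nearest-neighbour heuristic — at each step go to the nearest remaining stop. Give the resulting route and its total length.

At Larch the remaining stops are Vale 6, Milton 12, Knoll 19, Spruce 23, Elm 25; go to Vale.
At Vale the remaining stops are Milton 18, Elm 19, Knoll 25, Spruce 26; go to Milton.
At Milton the remaining stops are Knoll 7, Elm 16, Spruce 22; go to Knoll.
At Knoll the remaining stops are Elm 9, Spruce 15; go to Elm.
At Elm the remaining stops are Spruce 24; go to Spruce.
Return Spruce→Larch: 23.
Total = 6 + 18 + 7 + 9 + 24 + 23 = 87.

Nearest-neighbour total = 87 miles; route Larch → Vale → Milton → Knoll → Elm → Spruce → Larch.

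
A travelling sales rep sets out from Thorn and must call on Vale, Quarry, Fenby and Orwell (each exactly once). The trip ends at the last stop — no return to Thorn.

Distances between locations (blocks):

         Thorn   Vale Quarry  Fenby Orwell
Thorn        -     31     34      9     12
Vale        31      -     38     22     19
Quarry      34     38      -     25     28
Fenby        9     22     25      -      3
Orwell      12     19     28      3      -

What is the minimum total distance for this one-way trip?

Minimum one-way distance = 69 blocks.

There are 4! = 24 possible orderings.
Thorn→Vale→Quarry→Fenby→Orwell: 31+38+25+3 = 97
Thorn→Vale→Quarry→Orwell→Fenby: 31+38+28+3 = 100
Thorn→Vale→Fenby→Quarry→Orwell: 31+22+25+28 = 106
Thorn→Vale→Fenby→Orwell→Quarry: 31+22+3+28 = 84
Thorn→Vale→Orwell→Quarry→Fenby: 31+19+28+25 = 103
Thorn→Vale→Orwell→Fenby→Quarry: 31+19+3+25 = 78
Thorn→Quarry→Vale→Fenby→Orwell: 34+38+22+3 = 97
Thorn→Quarry→Vale→Orwell→Fenby: 34+38+19+3 = 94
Thorn→Quarry→Fenby→Vale→Orwell: 34+25+22+19 = 100
Thorn→Quarry→Fenby→Orwell→Vale: 34+25+3+19 = 81
Thorn→Quarry→Orwell→Vale→Fenby: 34+28+19+22 = 103
Thorn→Quarry→Orwell→Fenby→Vale: 34+28+3+22 = 87
Thorn→Fenby→Vale→Quarry→Orwell: 9+22+38+28 = 97
Thorn→Fenby→Vale→Orwell→Quarry: 9+22+19+28 = 78
… (10 more)
Thorn→Fenby→Orwell→Vale→Quarry: 9+3+19+38 = 69  ← best
The minimum is 69.
One shortest path: Thorn → Fenby → Orwell → Vale → Quarry.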